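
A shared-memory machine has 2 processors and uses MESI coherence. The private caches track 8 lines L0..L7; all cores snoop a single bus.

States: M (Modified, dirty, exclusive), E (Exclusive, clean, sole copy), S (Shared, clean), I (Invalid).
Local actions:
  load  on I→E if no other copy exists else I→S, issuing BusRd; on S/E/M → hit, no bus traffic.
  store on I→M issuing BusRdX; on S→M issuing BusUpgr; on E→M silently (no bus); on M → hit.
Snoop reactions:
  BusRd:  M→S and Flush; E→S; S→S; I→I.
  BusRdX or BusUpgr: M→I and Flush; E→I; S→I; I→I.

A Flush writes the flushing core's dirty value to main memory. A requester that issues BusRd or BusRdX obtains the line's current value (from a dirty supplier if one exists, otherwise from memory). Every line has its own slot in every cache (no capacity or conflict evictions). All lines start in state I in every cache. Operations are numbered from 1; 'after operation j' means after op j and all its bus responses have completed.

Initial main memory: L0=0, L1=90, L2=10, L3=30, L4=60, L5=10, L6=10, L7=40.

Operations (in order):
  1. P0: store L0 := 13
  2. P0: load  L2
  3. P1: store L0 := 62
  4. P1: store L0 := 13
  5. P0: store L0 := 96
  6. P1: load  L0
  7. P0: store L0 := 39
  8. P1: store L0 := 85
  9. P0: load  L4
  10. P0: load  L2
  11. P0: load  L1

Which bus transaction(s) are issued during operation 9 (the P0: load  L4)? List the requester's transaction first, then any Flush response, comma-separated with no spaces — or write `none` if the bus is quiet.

  op1 P0: store L0 := 13 → M/I on L0; bus BusRdX; mem=0
  op2 P0: load  L2 → E/I on L2; bus BusRd; mem=10
  op3 P1: store L0 := 62 → I/M on L0; bus BusRdX Flush; mem=13
  op4 P1: store L0 := 13 → I/M on L0; bus (none); mem=13
  op5 P0: store L0 := 96 → M/I on L0; bus BusRdX Flush; mem=13
  op6 P1: load  L0 → S/S on L0; bus BusRd Flush; mem=96
  op7 P0: store L0 := 39 → M/I on L0; bus BusUpgr; mem=96
  op8 P1: store L0 := 85 → I/M on L0; bus BusRdX Flush; mem=39
  op9 P0: load  L4 → E/I on L4; bus BusRd; mem=60
  op10 P0: load  L2 → E/I on L2; bus (none); mem=10
  op11 P0: load  L1 → E/I on L1; bus BusRd; mem=90

bus = BusRd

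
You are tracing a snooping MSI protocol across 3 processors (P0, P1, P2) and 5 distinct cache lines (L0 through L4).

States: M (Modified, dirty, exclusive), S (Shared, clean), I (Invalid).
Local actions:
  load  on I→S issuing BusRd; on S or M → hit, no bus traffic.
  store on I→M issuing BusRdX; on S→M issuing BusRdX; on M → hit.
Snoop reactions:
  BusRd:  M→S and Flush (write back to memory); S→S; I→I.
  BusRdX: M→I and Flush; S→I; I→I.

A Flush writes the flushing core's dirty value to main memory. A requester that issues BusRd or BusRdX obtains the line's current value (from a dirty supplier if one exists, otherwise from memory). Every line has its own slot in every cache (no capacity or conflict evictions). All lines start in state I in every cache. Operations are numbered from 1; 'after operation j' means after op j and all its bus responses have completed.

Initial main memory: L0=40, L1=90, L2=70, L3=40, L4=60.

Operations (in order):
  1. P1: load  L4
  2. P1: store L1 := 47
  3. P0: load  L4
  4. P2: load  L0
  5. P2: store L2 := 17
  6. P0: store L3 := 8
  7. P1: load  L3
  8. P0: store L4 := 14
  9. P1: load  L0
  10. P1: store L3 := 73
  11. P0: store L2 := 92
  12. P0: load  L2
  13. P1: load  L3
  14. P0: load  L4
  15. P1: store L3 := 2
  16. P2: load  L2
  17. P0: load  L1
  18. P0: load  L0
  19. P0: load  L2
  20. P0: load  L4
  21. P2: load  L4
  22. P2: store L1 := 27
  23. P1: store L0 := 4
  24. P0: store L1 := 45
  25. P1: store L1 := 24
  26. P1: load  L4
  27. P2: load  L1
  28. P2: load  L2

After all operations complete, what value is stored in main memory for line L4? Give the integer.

memory[L4] = 14

step 1: P1: load  L4  ⟶  ISI  (L4)  txn=BusRd  M[L4]=60
step 2: P1: store L1 := 47  ⟶  IMI  (L1)  txn=BusRdX  M[L1]=90
step 3: P0: load  L4  ⟶  SSI  (L4)  txn=BusRd  M[L4]=60
step 4: P2: load  L0  ⟶  IIS  (L0)  txn=BusRd  M[L0]=40
step 5: P2: store L2 := 17  ⟶  IIM  (L2)  txn=BusRdX  M[L2]=70
step 6: P0: store L3 := 8  ⟶  MII  (L3)  txn=BusRdX  M[L3]=40
step 7: P1: load  L3  ⟶  SSI  (L3)  txn=BusRd+Flush  M[L3]=8
step 8: P0: store L4 := 14  ⟶  MII  (L4)  txn=BusRdX  M[L4]=60
step 9: P1: load  L0  ⟶  ISS  (L0)  txn=BusRd  M[L0]=40
step 10: P1: store L3 := 73  ⟶  IMI  (L3)  txn=BusRdX  M[L3]=8
step 11: P0: store L2 := 92  ⟶  MII  (L2)  txn=BusRdX+Flush  M[L2]=17
step 12: P0: load  L2  ⟶  MII  (L2)  txn=∅  M[L2]=17
step 13: P1: load  L3  ⟶  IMI  (L3)  txn=∅  M[L3]=8
step 14: P0: load  L4  ⟶  MII  (L4)  txn=∅  M[L4]=60
step 15: P1: store L3 := 2  ⟶  IMI  (L3)  txn=∅  M[L3]=8
step 16: P2: load  L2  ⟶  SIS  (L2)  txn=BusRd+Flush  M[L2]=92
step 17: P0: load  L1  ⟶  SSI  (L1)  txn=BusRd+Flush  M[L1]=47
step 18: P0: load  L0  ⟶  SSS  (L0)  txn=BusRd  M[L0]=40
step 19: P0: load  L2  ⟶  SIS  (L2)  txn=∅  M[L2]=92
step 20: P0: load  L4  ⟶  MII  (L4)  txn=∅  M[L4]=60
step 21: P2: load  L4  ⟶  SIS  (L4)  txn=BusRd+Flush  M[L4]=14
step 22: P2: store L1 := 27  ⟶  IIM  (L1)  txn=BusRdX  M[L1]=47
step 23: P1: store L0 := 4  ⟶  IMI  (L0)  txn=BusRdX  M[L0]=40
step 24: P0: store L1 := 45  ⟶  MII  (L1)  txn=BusRdX+Flush  M[L1]=27
step 25: P1: store L1 := 24  ⟶  IMI  (L1)  txn=BusRdX+Flush  M[L1]=45
step 26: P1: load  L4  ⟶  SSS  (L4)  txn=BusRd  M[L4]=14
step 27: P2: load  L1  ⟶  ISS  (L1)  txn=BusRd+Flush  M[L1]=24
step 28: P2: load  L2  ⟶  SIS  (L2)  txn=∅  M[L2]=92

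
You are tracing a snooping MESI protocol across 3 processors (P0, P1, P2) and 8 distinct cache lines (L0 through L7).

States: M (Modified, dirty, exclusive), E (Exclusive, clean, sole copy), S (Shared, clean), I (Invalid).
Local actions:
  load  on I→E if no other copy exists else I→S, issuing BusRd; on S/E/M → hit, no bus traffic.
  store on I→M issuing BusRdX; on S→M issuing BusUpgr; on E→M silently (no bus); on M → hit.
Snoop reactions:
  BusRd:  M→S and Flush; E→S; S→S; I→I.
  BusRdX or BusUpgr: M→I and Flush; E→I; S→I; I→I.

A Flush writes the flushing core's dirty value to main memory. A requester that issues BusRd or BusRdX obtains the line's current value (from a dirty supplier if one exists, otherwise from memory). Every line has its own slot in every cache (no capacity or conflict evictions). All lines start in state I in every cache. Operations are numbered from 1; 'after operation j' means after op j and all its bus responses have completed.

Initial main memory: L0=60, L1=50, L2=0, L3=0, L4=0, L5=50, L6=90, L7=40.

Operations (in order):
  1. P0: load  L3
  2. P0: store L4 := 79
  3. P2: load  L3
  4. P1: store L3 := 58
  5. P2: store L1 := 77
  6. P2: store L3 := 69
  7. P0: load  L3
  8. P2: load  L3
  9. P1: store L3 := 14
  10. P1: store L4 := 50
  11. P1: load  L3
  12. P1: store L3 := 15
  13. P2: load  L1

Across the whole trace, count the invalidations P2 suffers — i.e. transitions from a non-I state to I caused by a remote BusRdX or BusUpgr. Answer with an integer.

invalidations = 2

step 1: P0: load  L3  ⟶  EII  (L3)  txn=BusRd  M[L3]=0
step 2: P0: store L4 := 79  ⟶  MII  (L4)  txn=BusRdX  M[L4]=0
step 3: P2: load  L3  ⟶  SIS  (L3)  txn=BusRd  M[L3]=0
step 4: P1: store L3 := 58  ⟶  IMI  (L3)  txn=BusRdX  M[L3]=0
step 5: P2: store L1 := 77  ⟶  IIM  (L1)  txn=BusRdX  M[L1]=50
step 6: P2: store L3 := 69  ⟶  IIM  (L3)  txn=BusRdX+Flush  M[L3]=58
step 7: P0: load  L3  ⟶  SIS  (L3)  txn=BusRd+Flush  M[L3]=69
step 8: P2: load  L3  ⟶  SIS  (L3)  txn=∅  M[L3]=69
step 9: P1: store L3 := 14  ⟶  IMI  (L3)  txn=BusRdX  M[L3]=69
step 10: P1: store L4 := 50  ⟶  IMI  (L4)  txn=BusRdX+Flush  M[L4]=79
step 11: P1: load  L3  ⟶  IMI  (L3)  txn=∅  M[L3]=69
step 12: P1: store L3 := 15  ⟶  IMI  (L3)  txn=∅  M[L3]=69
step 13: P2: load  L1  ⟶  IIM  (L1)  txn=∅  M[L1]=50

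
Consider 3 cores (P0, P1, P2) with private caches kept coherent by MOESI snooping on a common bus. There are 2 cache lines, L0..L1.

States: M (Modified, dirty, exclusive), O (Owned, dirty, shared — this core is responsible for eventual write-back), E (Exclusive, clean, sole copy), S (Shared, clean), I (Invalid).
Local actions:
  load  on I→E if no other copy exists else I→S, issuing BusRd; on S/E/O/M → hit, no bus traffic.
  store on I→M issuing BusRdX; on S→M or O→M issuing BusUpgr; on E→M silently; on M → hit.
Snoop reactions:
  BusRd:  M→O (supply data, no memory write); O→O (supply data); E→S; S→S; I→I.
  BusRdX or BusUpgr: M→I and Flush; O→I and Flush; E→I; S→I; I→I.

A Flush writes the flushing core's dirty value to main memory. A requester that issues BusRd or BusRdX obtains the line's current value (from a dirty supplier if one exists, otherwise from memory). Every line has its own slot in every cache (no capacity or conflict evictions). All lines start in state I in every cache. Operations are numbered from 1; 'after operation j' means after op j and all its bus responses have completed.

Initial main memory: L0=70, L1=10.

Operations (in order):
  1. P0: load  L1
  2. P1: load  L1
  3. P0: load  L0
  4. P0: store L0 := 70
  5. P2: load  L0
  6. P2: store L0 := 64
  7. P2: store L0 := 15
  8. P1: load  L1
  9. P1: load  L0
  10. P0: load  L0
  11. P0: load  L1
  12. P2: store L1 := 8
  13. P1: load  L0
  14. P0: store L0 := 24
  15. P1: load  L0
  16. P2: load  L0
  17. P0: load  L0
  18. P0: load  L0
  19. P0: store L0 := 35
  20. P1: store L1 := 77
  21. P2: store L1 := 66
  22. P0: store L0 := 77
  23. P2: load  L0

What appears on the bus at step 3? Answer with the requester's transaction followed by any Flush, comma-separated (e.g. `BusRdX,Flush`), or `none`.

[1] P0: load  L1 | P0:E(10), P1:I, P2:I | bus: BusRd
[2] P1: load  L1 | P0:S(10), P1:S(10), P2:I | bus: BusRd
[3] P0: load  L0 | P0:E(70), P1:I, P2:I | bus: BusRd
[4] P0: store L0 := 70 | P0:M(70), P1:I, P2:I | bus: none
[5] P2: load  L0 | P0:O(70), P1:I, P2:S(70) | bus: BusRd
[6] P2: store L0 := 64 | P0:I, P1:I, P2:M(64) | bus: BusUpgr,Flush
[7] P2: store L0 := 15 | P0:I, P1:I, P2:M(15) | bus: none
[8] P1: load  L1 | P0:S(10), P1:S(10), P2:I | bus: none
[9] P1: load  L0 | P0:I, P1:S(15), P2:O(15) | bus: BusRd
[10] P0: load  L0 | P0:S(15), P1:S(15), P2:O(15) | bus: BusRd
[11] P0: load  L1 | P0:S(10), P1:S(10), P2:I | bus: none
[12] P2: store L1 := 8 | P0:I, P1:I, P2:M(8) | bus: BusRdX
[13] P1: load  L0 | P0:S(15), P1:S(15), P2:O(15) | bus: none
[14] P0: store L0 := 24 | P0:M(24), P1:I, P2:I | bus: BusUpgr,Flush
[15] P1: load  L0 | P0:O(24), P1:S(24), P2:I | bus: BusRd
[16] P2: load  L0 | P0:O(24), P1:S(24), P2:S(24) | bus: BusRd
[17] P0: load  L0 | P0:O(24), P1:S(24), P2:S(24) | bus: none
[18] P0: load  L0 | P0:O(24), P1:S(24), P2:S(24) | bus: none
[19] P0: store L0 := 35 | P0:M(35), P1:I, P2:I | bus: BusUpgr
[20] P1: store L1 := 77 | P0:I, P1:M(77), P2:I | bus: BusRdX,Flush
[21] P2: store L1 := 66 | P0:I, P1:I, P2:M(66) | bus: BusRdX,Flush
[22] P0: store L0 := 77 | P0:M(77), P1:I, P2:I | bus: none
[23] P2: load  L0 | P0:O(77), P1:I, P2:S(77) | bus: BusRd

bus = BusRd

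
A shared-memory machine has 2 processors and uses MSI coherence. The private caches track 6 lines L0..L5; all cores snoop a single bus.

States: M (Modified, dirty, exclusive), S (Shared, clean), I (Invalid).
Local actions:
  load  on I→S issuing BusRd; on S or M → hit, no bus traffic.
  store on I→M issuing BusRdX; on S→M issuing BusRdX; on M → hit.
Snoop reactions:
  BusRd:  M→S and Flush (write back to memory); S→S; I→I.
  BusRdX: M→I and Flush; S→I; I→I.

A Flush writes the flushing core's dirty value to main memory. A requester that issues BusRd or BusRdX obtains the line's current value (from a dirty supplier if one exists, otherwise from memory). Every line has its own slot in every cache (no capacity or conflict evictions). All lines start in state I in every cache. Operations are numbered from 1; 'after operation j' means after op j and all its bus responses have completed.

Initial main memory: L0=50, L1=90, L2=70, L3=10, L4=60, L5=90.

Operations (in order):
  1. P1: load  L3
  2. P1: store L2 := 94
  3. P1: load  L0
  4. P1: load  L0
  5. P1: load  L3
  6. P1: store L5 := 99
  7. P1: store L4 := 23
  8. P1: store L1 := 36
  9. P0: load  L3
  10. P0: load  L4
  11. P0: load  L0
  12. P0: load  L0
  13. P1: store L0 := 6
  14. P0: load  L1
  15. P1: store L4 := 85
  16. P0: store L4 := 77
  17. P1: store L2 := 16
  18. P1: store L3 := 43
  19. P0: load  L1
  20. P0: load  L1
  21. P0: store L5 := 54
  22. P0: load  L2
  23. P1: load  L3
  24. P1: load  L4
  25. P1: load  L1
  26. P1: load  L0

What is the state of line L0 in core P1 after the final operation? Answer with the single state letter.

[1] P1: load  L3 | P0:I, P1:S(10) | bus: BusRd
[2] P1: store L2 := 94 | P0:I, P1:M(94) | bus: BusRdX
[3] P1: load  L0 | P0:I, P1:S(50) | bus: BusRd
[4] P1: load  L0 | P0:I, P1:S(50) | bus: none
[5] P1: load  L3 | P0:I, P1:S(10) | bus: none
[6] P1: store L5 := 99 | P0:I, P1:M(99) | bus: BusRdX
[7] P1: store L4 := 23 | P0:I, P1:M(23) | bus: BusRdX
[8] P1: store L1 := 36 | P0:I, P1:M(36) | bus: BusRdX
[9] P0: load  L3 | P0:S(10), P1:S(10) | bus: BusRd
[10] P0: load  L4 | P0:S(23), P1:S(23) | bus: BusRd,Flush
[11] P0: load  L0 | P0:S(50), P1:S(50) | bus: BusRd
[12] P0: load  L0 | P0:S(50), P1:S(50) | bus: none
[13] P1: store L0 := 6 | P0:I, P1:M(6) | bus: BusRdX
[14] P0: load  L1 | P0:S(36), P1:S(36) | bus: BusRd,Flush
[15] P1: store L4 := 85 | P0:I, P1:M(85) | bus: BusRdX
[16] P0: store L4 := 77 | P0:M(77), P1:I | bus: BusRdX,Flush
[17] P1: store L2 := 16 | P0:I, P1:M(16) | bus: none
[18] P1: store L3 := 43 | P0:I, P1:M(43) | bus: BusRdX
[19] P0: load  L1 | P0:S(36), P1:S(36) | bus: none
[20] P0: load  L1 | P0:S(36), P1:S(36) | bus: none
[21] P0: store L5 := 54 | P0:M(54), P1:I | bus: BusRdX,Flush
[22] P0: load  L2 | P0:S(16), P1:S(16) | bus: BusRd,Flush
[23] P1: load  L3 | P0:I, P1:M(43) | bus: none
[24] P1: load  L4 | P0:S(77), P1:S(77) | bus: BusRd,Flush
[25] P1: load  L1 | P0:S(36), P1:S(36) | bus: none
[26] P1: load  L0 | P0:I, P1:M(6) | bus: none

state = M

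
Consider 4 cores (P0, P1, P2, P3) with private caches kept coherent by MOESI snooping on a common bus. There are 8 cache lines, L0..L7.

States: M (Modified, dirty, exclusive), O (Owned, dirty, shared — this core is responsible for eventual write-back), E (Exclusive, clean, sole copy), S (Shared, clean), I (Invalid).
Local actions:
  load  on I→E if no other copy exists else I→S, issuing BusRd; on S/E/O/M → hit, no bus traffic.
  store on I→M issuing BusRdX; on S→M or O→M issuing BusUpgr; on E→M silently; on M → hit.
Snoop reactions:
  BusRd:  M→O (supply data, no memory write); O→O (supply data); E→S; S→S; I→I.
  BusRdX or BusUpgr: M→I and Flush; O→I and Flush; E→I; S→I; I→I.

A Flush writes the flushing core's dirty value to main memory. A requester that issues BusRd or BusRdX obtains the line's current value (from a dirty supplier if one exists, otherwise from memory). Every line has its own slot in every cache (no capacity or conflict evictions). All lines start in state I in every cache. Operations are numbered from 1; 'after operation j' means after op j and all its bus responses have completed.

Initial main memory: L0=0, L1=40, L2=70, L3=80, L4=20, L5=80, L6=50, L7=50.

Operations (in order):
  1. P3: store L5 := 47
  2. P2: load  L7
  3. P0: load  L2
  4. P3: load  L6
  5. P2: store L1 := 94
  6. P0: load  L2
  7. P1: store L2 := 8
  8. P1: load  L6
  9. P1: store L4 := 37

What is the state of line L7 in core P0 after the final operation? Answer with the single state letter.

state = I

[1] P3: store L5 := 47 | P0:I, P1:I, P2:I, P3:M(47) | bus: BusRdX
[2] P2: load  L7 | P0:I, P1:I, P2:E(50), P3:I | bus: BusRd
[3] P0: load  L2 | P0:E(70), P1:I, P2:I, P3:I | bus: BusRd
[4] P3: load  L6 | P0:I, P1:I, P2:I, P3:E(50) | bus: BusRd
[5] P2: store L1 := 94 | P0:I, P1:I, P2:M(94), P3:I | bus: BusRdX
[6] P0: load  L2 | P0:E(70), P1:I, P2:I, P3:I | bus: none
[7] P1: store L2 := 8 | P0:I, P1:M(8), P2:I, P3:I | bus: BusRdX
[8] P1: load  L6 | P0:I, P1:S(50), P2:I, P3:S(50) | bus: BusRd
[9] P1: store L4 := 37 | P0:I, P1:M(37), P2:I, P3:I | bus: BusRdX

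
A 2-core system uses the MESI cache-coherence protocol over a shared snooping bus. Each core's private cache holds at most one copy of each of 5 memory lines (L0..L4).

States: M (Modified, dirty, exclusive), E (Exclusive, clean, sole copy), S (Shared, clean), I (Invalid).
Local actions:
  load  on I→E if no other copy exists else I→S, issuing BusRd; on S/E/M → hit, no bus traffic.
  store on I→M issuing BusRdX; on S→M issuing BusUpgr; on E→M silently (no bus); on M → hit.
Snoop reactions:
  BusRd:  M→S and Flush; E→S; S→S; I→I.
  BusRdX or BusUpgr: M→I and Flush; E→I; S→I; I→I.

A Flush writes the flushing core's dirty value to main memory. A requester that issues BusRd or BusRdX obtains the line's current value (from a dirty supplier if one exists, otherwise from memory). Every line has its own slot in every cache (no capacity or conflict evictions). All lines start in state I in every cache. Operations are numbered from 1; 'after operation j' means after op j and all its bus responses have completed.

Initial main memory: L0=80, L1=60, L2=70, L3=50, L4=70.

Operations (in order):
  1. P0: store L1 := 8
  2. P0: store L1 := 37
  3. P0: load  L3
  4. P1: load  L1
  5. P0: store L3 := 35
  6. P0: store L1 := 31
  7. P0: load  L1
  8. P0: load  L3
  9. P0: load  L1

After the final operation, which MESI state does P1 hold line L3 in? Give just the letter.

1. P0: store L1 := 8  bus=[BusRdX]  L1: P0=M P1=I  mem[L1]=60
2. P0: store L1 := 37  bus=[-]  L1: P0=M P1=I  mem[L1]=60
3. P0: load  L3  bus=[BusRd]  L3: P0=E P1=I  mem[L3]=50
4. P1: load  L1  bus=[BusRd,Flush]  L1: P0=S P1=S  mem[L1]=37
5. P0: store L3 := 35  bus=[-]  L3: P0=M P1=I  mem[L3]=50
6. P0: store L1 := 31  bus=[BusUpgr]  L1: P0=M P1=I  mem[L1]=37
7. P0: load  L1  bus=[-]  L1: P0=M P1=I  mem[L1]=37
8. P0: load  L3  bus=[-]  L3: P0=M P1=I  mem[L3]=50
9. P0: load  L1  bus=[-]  L1: P0=M P1=I  mem[L1]=37

state = I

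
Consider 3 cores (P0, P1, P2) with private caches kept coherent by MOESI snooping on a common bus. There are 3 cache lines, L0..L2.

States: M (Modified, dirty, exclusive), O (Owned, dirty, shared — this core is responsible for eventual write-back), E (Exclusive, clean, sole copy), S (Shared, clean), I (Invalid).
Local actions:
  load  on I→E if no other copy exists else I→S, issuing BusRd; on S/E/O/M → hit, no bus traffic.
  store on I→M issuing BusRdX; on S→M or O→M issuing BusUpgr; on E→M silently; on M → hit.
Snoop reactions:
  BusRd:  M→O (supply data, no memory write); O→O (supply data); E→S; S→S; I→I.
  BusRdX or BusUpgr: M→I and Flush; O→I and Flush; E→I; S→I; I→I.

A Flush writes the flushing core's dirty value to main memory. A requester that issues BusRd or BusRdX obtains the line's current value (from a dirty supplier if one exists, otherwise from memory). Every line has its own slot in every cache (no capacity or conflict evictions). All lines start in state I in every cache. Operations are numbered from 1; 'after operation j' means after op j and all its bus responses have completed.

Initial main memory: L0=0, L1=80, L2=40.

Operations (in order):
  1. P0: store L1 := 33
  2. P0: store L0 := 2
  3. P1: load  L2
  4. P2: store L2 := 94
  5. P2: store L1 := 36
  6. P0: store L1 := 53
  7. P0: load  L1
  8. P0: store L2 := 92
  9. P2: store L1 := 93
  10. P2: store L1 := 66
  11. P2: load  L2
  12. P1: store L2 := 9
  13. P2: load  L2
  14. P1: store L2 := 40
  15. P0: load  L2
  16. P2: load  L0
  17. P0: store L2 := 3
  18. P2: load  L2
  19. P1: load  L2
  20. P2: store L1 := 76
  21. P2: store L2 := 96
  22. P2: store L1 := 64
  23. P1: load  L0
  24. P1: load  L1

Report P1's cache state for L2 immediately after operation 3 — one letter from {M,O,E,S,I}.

1. P0: store L1 := 33  bus=[BusRdX]  L1: P0=M P1=I P2=I  mem[L1]=80
2. P0: store L0 := 2  bus=[BusRdX]  L0: P0=M P1=I P2=I  mem[L0]=0
3. P1: load  L2  bus=[BusRd]  L2: P0=I P1=E P2=I  mem[L2]=40
4. P2: store L2 := 94  bus=[BusRdX]  L2: P0=I P1=I P2=M  mem[L2]=40
5. P2: store L1 := 36  bus=[BusRdX,Flush]  L1: P0=I P1=I P2=M  mem[L1]=33
6. P0: store L1 := 53  bus=[BusRdX,Flush]  L1: P0=M P1=I P2=I  mem[L1]=36
7. P0: load  L1  bus=[-]  L1: P0=M P1=I P2=I  mem[L1]=36
8. P0: store L2 := 92  bus=[BusRdX,Flush]  L2: P0=M P1=I P2=I  mem[L2]=94
9. P2: store L1 := 93  bus=[BusRdX,Flush]  L1: P0=I P1=I P2=M  mem[L1]=53
10. P2: store L1 := 66  bus=[-]  L1: P0=I P1=I P2=M  mem[L1]=53
11. P2: load  L2  bus=[BusRd]  L2: P0=O P1=I P2=S  mem[L2]=94
12. P1: store L2 := 9  bus=[BusRdX,Flush]  L2: P0=I P1=M P2=I  mem[L2]=92
13. P2: load  L2  bus=[BusRd]  L2: P0=I P1=O P2=S  mem[L2]=92
14. P1: store L2 := 40  bus=[BusUpgr]  L2: P0=I P1=M P2=I  mem[L2]=92
15. P0: load  L2  bus=[BusRd]  L2: P0=S P1=O P2=I  mem[L2]=92
16. P2: load  L0  bus=[BusRd]  L0: P0=O P1=I P2=S  mem[L0]=0
17. P0: store L2 := 3  bus=[BusUpgr,Flush]  L2: P0=M P1=I P2=I  mem[L2]=40
18. P2: load  L2  bus=[BusRd]  L2: P0=O P1=I P2=S  mem[L2]=40
19. P1: load  L2  bus=[BusRd]  L2: P0=O P1=S P2=S  mem[L2]=40
20. P2: store L1 := 76  bus=[-]  L1: P0=I P1=I P2=M  mem[L1]=53
21. P2: store L2 := 96  bus=[BusUpgr,Flush]  L2: P0=I P1=I P2=M  mem[L2]=3
22. P2: store L1 := 64  bus=[-]  L1: P0=I P1=I P2=M  mem[L1]=53
23. P1: load  L0  bus=[BusRd]  L0: P0=O P1=S P2=S  mem[L0]=0
24. P1: load  L1  bus=[BusRd]  L1: P0=I P1=S P2=O  mem[L1]=53

state = E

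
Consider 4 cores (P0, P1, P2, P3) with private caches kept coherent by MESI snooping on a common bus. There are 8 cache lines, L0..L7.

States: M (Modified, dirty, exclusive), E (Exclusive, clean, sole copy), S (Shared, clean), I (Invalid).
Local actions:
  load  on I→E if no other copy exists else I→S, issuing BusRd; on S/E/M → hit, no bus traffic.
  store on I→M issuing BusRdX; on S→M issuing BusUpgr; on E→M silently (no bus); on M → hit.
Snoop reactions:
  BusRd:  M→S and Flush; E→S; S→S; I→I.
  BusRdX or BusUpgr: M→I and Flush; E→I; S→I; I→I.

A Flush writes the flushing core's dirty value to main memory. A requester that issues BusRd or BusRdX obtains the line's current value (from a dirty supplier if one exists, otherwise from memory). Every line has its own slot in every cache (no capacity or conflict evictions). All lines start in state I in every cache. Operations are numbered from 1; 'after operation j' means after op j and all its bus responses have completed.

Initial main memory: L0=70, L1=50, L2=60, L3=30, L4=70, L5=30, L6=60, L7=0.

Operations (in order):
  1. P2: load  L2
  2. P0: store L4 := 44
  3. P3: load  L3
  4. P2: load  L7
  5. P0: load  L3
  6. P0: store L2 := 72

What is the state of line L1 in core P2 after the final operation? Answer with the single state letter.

state = I

[1] P2: load  L2 | P0:I, P1:I, P2:E(60), P3:I | bus: BusRd
[2] P0: store L4 := 44 | P0:M(44), P1:I, P2:I, P3:I | bus: BusRdX
[3] P3: load  L3 | P0:I, P1:I, P2:I, P3:E(30) | bus: BusRd
[4] P2: load  L7 | P0:I, P1:I, P2:E(0), P3:I | bus: BusRd
[5] P0: load  L3 | P0:S(30), P1:I, P2:I, P3:S(30) | bus: BusRd
[6] P0: store L2 := 72 | P0:M(72), P1:I, P2:I, P3:I | bus: BusRdX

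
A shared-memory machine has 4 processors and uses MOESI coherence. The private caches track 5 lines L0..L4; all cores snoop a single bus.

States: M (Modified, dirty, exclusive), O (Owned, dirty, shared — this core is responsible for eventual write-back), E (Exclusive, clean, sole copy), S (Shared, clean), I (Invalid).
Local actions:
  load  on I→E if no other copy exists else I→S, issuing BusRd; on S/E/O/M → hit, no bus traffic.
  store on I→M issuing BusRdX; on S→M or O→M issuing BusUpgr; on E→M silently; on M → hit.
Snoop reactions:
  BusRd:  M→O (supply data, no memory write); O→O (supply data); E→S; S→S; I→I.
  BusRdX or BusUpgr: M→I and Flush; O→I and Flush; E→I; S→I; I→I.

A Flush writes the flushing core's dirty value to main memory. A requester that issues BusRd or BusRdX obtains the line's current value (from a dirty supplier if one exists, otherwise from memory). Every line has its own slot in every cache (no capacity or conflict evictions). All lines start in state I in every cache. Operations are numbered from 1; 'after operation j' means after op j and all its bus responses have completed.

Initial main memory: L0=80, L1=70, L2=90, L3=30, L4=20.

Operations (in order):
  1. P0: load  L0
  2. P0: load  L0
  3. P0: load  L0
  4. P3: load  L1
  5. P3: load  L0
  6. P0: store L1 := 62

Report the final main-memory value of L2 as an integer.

memory[L2] = 90

step 1: P0: load  L0  ⟶  EIII  (L0)  txn=BusRd  M[L0]=80
step 2: P0: load  L0  ⟶  EIII  (L0)  txn=∅  M[L0]=80
step 3: P0: load  L0  ⟶  EIII  (L0)  txn=∅  M[L0]=80
step 4: P3: load  L1  ⟶  IIIE  (L1)  txn=BusRd  M[L1]=70
step 5: P3: load  L0  ⟶  SIIS  (L0)  txn=BusRd  M[L0]=80
step 6: P0: store L1 := 62  ⟶  MIII  (L1)  txn=BusRdX  M[L1]=70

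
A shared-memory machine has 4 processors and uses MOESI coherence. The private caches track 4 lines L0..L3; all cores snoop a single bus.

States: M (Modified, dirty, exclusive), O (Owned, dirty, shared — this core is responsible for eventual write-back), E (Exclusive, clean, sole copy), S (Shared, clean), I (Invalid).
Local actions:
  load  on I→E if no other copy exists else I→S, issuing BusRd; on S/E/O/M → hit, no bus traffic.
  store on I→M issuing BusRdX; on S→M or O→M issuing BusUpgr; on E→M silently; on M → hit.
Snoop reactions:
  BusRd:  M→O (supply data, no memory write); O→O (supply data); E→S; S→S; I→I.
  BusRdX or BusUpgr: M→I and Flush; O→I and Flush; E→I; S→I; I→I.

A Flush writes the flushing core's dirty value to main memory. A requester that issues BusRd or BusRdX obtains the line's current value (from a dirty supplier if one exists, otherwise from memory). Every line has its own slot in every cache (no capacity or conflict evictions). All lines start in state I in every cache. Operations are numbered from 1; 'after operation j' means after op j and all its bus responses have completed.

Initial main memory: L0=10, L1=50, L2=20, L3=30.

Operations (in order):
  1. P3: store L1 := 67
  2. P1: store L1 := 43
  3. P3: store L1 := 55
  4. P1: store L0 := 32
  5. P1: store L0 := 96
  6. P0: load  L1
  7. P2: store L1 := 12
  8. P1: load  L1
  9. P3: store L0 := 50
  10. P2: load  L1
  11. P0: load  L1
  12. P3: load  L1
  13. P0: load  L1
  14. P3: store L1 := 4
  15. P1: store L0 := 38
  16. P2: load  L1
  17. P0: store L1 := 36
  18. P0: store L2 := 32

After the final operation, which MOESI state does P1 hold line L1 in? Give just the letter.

state = I

[1] P3: store L1 := 67 | P0:I, P1:I, P2:I, P3:M(67) | bus: BusRdX
[2] P1: store L1 := 43 | P0:I, P1:M(43), P2:I, P3:I | bus: BusRdX,Flush
[3] P3: store L1 := 55 | P0:I, P1:I, P2:I, P3:M(55) | bus: BusRdX,Flush
[4] P1: store L0 := 32 | P0:I, P1:M(32), P2:I, P3:I | bus: BusRdX
[5] P1: store L0 := 96 | P0:I, P1:M(96), P2:I, P3:I | bus: none
[6] P0: load  L1 | P0:S(55), P1:I, P2:I, P3:O(55) | bus: BusRd
[7] P2: store L1 := 12 | P0:I, P1:I, P2:M(12), P3:I | bus: BusRdX,Flush
[8] P1: load  L1 | P0:I, P1:S(12), P2:O(12), P3:I | bus: BusRd
[9] P3: store L0 := 50 | P0:I, P1:I, P2:I, P3:M(50) | bus: BusRdX,Flush
[10] P2: load  L1 | P0:I, P1:S(12), P2:O(12), P3:I | bus: none
[11] P0: load  L1 | P0:S(12), P1:S(12), P2:O(12), P3:I | bus: BusRd
[12] P3: load  L1 | P0:S(12), P1:S(12), P2:O(12), P3:S(12) | bus: BusRd
[13] P0: load  L1 | P0:S(12), P1:S(12), P2:O(12), P3:S(12) | bus: none
[14] P3: store L1 := 4 | P0:I, P1:I, P2:I, P3:M(4) | bus: BusUpgr,Flush
[15] P1: store L0 := 38 | P0:I, P1:M(38), P2:I, P3:I | bus: BusRdX,Flush
[16] P2: load  L1 | P0:I, P1:I, P2:S(4), P3:O(4) | bus: BusRd
[17] P0: store L1 := 36 | P0:M(36), P1:I, P2:I, P3:I | bus: BusRdX,Flush
[18] P0: store L2 := 32 | P0:M(32), P1:I, P2:I, P3:I | bus: BusRdX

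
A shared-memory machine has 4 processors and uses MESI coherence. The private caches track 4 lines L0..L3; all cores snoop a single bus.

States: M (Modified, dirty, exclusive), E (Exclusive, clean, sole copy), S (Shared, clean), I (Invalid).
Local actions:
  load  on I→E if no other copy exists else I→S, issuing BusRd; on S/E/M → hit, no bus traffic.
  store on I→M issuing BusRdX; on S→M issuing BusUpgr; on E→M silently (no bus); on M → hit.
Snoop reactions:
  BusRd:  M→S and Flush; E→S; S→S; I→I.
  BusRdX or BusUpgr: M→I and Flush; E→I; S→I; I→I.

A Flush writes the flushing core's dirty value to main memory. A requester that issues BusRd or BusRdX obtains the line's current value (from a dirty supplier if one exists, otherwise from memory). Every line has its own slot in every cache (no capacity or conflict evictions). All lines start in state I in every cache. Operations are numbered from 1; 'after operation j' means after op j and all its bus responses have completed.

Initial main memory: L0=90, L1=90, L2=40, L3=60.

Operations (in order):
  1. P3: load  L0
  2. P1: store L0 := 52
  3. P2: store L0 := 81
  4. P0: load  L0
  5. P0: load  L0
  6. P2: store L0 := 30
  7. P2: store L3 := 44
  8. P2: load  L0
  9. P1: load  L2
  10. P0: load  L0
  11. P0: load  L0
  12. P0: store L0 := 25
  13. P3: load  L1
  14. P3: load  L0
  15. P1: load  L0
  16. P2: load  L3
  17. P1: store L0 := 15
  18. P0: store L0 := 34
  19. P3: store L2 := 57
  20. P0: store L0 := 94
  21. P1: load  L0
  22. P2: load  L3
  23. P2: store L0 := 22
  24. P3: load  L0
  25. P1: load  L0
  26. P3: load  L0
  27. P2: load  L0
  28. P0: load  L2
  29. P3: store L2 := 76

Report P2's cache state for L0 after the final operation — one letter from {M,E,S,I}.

[1] P3: load  L0 | P0:I, P1:I, P2:I, P3:E(90) | bus: BusRd
[2] P1: store L0 := 52 | P0:I, P1:M(52), P2:I, P3:I | bus: BusRdX
[3] P2: store L0 := 81 | P0:I, P1:I, P2:M(81), P3:I | bus: BusRdX,Flush
[4] P0: load  L0 | P0:S(81), P1:I, P2:S(81), P3:I | bus: BusRd,Flush
[5] P0: load  L0 | P0:S(81), P1:I, P2:S(81), P3:I | bus: none
[6] P2: store L0 := 30 | P0:I, P1:I, P2:M(30), P3:I | bus: BusUpgr
[7] P2: store L3 := 44 | P0:I, P1:I, P2:M(44), P3:I | bus: BusRdX
[8] P2: load  L0 | P0:I, P1:I, P2:M(30), P3:I | bus: none
[9] P1: load  L2 | P0:I, P1:E(40), P2:I, P3:I | bus: BusRd
[10] P0: load  L0 | P0:S(30), P1:I, P2:S(30), P3:I | bus: BusRd,Flush
[11] P0: load  L0 | P0:S(30), P1:I, P2:S(30), P3:I | bus: none
[12] P0: store L0 := 25 | P0:M(25), P1:I, P2:I, P3:I | bus: BusUpgr
[13] P3: load  L1 | P0:I, P1:I, P2:I, P3:E(90) | bus: BusRd
[14] P3: load  L0 | P0:S(25), P1:I, P2:I, P3:S(25) | bus: BusRd,Flush
[15] P1: load  L0 | P0:S(25), P1:S(25), P2:I, P3:S(25) | bus: BusRd
[16] P2: load  L3 | P0:I, P1:I, P2:M(44), P3:I | bus: none
[17] P1: store L0 := 15 | P0:I, P1:M(15), P2:I, P3:I | bus: BusUpgr
[18] P0: store L0 := 34 | P0:M(34), P1:I, P2:I, P3:I | bus: BusRdX,Flush
[19] P3: store L2 := 57 | P0:I, P1:I, P2:I, P3:M(57) | bus: BusRdX
[20] P0: store L0 := 94 | P0:M(94), P1:I, P2:I, P3:I | bus: none
[21] P1: load  L0 | P0:S(94), P1:S(94), P2:I, P3:I | bus: BusRd,Flush
[22] P2: load  L3 | P0:I, P1:I, P2:M(44), P3:I | bus: none
[23] P2: store L0 := 22 | P0:I, P1:I, P2:M(22), P3:I | bus: BusRdX
[24] P3: load  L0 | P0:I, P1:I, P2:S(22), P3:S(22) | bus: BusRd,Flush
[25] P1: load  L0 | P0:I, P1:S(22), P2:S(22), P3:S(22) | bus: BusRd
[26] P3: load  L0 | P0:I, P1:S(22), P2:S(22), P3:S(22) | bus: none
[27] P2: load  L0 | P0:I, P1:S(22), P2:S(22), P3:S(22) | bus: none
[28] P0: load  L2 | P0:S(57), P1:I, P2:I, P3:S(57) | bus: BusRd,Flush
[29] P3: store L2 := 76 | P0:I, P1:I, P2:I, P3:M(76) | bus: BusUpgr

state = S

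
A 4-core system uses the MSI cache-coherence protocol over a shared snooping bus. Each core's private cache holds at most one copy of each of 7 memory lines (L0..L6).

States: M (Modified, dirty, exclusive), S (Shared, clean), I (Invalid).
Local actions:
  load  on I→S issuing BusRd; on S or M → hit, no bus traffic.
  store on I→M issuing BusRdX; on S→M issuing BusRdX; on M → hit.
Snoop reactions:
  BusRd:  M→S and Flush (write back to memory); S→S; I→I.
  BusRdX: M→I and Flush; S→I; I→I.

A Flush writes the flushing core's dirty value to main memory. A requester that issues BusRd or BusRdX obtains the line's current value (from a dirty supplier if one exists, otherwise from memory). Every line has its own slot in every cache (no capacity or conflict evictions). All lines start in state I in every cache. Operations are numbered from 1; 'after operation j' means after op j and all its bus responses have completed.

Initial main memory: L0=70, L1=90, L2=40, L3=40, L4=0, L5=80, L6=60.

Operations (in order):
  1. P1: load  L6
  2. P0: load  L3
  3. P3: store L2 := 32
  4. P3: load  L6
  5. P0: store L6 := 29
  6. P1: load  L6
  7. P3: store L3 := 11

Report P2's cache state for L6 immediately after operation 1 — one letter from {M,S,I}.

step 1: P1: load  L6  ⟶  ISII  (L6)  txn=BusRd  M[L6]=60
step 2: P0: load  L3  ⟶  SIII  (L3)  txn=BusRd  M[L3]=40
step 3: P3: store L2 := 32  ⟶  IIIM  (L2)  txn=BusRdX  M[L2]=40
step 4: P3: load  L6  ⟶  ISIS  (L6)  txn=BusRd  M[L6]=60
step 5: P0: store L6 := 29  ⟶  MIII  (L6)  txn=BusRdX  M[L6]=60
step 6: P1: load  L6  ⟶  SSII  (L6)  txn=BusRd+Flush  M[L6]=29
step 7: P3: store L3 := 11  ⟶  IIIM  (L3)  txn=BusRdX  M[L3]=40

state = I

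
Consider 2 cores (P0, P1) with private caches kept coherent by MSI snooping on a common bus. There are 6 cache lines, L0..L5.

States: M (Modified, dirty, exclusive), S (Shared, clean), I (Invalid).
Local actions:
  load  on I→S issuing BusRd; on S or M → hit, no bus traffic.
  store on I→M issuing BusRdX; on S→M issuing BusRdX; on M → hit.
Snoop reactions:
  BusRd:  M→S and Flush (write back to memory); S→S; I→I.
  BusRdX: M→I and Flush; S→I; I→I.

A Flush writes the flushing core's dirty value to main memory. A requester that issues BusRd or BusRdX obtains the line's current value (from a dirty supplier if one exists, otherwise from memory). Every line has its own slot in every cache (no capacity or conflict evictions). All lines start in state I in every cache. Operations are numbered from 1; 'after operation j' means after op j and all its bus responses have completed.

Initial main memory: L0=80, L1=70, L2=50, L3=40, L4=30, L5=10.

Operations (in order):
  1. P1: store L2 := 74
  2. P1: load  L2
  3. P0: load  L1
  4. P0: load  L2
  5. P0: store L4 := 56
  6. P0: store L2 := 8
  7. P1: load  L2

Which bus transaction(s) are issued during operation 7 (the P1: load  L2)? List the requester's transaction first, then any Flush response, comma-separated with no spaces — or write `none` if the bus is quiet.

step 1: P1: store L2 := 74  ⟶  IM  (L2)  txn=BusRdX  M[L2]=50
step 2: P1: load  L2  ⟶  IM  (L2)  txn=∅  M[L2]=50
step 3: P0: load  L1  ⟶  SI  (L1)  txn=BusRd  M[L1]=70
step 4: P0: load  L2  ⟶  SS  (L2)  txn=BusRd+Flush  M[L2]=74
step 5: P0: store L4 := 56  ⟶  MI  (L4)  txn=BusRdX  M[L4]=30
step 6: P0: store L2 := 8  ⟶  MI  (L2)  txn=BusRdX  M[L2]=74
step 7: P1: load  L2  ⟶  SS  (L2)  txn=BusRd+Flush  M[L2]=8

bus = BusRd,Flush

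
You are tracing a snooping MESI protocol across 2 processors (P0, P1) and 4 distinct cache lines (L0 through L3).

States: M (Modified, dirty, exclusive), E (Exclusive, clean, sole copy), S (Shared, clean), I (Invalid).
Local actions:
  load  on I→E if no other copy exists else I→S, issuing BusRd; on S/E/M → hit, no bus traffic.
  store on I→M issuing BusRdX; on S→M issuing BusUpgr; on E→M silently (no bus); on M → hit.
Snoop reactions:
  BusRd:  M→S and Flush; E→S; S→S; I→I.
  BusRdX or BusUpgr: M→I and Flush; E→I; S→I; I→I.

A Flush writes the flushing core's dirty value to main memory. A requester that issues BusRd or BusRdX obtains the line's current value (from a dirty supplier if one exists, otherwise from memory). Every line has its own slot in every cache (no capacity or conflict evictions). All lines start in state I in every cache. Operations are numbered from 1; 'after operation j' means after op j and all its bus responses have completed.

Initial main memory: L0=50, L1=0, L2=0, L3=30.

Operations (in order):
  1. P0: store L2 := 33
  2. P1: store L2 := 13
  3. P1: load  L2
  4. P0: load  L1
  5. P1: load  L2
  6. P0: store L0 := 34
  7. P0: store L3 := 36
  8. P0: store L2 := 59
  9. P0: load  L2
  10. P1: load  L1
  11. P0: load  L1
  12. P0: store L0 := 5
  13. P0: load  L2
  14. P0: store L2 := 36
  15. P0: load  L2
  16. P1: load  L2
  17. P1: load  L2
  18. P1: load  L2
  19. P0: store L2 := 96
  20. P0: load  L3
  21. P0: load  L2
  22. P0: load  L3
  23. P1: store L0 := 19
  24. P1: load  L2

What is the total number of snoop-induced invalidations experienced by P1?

invalidations = 2

1. P0: store L2 := 33  bus=[BusRdX]  L2: P0=M P1=I  mem[L2]=0
2. P1: store L2 := 13  bus=[BusRdX,Flush]  L2: P0=I P1=M  mem[L2]=33
3. P1: load  L2  bus=[-]  L2: P0=I P1=M  mem[L2]=33
4. P0: load  L1  bus=[BusRd]  L1: P0=E P1=I  mem[L1]=0
5. P1: load  L2  bus=[-]  L2: P0=I P1=M  mem[L2]=33
6. P0: store L0 := 34  bus=[BusRdX]  L0: P0=M P1=I  mem[L0]=50
7. P0: store L3 := 36  bus=[BusRdX]  L3: P0=M P1=I  mem[L3]=30
8. P0: store L2 := 59  bus=[BusRdX,Flush]  L2: P0=M P1=I  mem[L2]=13
9. P0: load  L2  bus=[-]  L2: P0=M P1=I  mem[L2]=13
10. P1: load  L1  bus=[BusRd]  L1: P0=S P1=S  mem[L1]=0
11. P0: load  L1  bus=[-]  L1: P0=S P1=S  mem[L1]=0
12. P0: store L0 := 5  bus=[-]  L0: P0=M P1=I  mem[L0]=50
13. P0: load  L2  bus=[-]  L2: P0=M P1=I  mem[L2]=13
14. P0: store L2 := 36  bus=[-]  L2: P0=M P1=I  mem[L2]=13
15. P0: load  L2  bus=[-]  L2: P0=M P1=I  mem[L2]=13
16. P1: load  L2  bus=[BusRd,Flush]  L2: P0=S P1=S  mem[L2]=36
17. P1: load  L2  bus=[-]  L2: P0=S P1=S  mem[L2]=36
18. P1: load  L2  bus=[-]  L2: P0=S P1=S  mem[L2]=36
19. P0: store L2 := 96  bus=[BusUpgr]  L2: P0=M P1=I  mem[L2]=36
20. P0: load  L3  bus=[-]  L3: P0=M P1=I  mem[L3]=30
21. P0: load  L2  bus=[-]  L2: P0=M P1=I  mem[L2]=36
22. P0: load  L3  bus=[-]  L3: P0=M P1=I  mem[L3]=30
23. P1: store L0 := 19  bus=[BusRdX,Flush]  L0: P0=I P1=M  mem[L0]=5
24. P1: load  L2  bus=[BusRd,Flush]  L2: P0=S P1=S  mem[L2]=96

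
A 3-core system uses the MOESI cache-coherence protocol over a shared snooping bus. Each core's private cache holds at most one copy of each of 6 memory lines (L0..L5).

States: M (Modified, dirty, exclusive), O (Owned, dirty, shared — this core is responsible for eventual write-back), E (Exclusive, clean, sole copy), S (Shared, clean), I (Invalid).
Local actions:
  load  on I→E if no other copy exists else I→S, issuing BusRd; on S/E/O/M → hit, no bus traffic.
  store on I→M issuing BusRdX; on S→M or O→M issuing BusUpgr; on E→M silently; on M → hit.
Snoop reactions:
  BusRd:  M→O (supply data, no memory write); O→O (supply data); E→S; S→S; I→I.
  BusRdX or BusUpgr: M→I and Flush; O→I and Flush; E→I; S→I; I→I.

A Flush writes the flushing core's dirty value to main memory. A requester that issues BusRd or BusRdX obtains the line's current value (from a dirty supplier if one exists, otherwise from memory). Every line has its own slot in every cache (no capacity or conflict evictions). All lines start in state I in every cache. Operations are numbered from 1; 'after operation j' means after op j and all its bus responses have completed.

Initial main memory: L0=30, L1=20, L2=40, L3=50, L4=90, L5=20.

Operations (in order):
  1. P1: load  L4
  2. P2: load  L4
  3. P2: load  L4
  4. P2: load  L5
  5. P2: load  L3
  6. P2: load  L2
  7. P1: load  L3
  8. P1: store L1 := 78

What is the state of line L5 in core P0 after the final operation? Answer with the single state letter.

state = I

  op1 P1: load  L4 → I/E/I on L4; bus BusRd; mem=90
  op2 P2: load  L4 → I/S/S on L4; bus BusRd; mem=90
  op3 P2: load  L4 → I/S/S on L4; bus (none); mem=90
  op4 P2: load  L5 → I/I/E on L5; bus BusRd; mem=20
  op5 P2: load  L3 → I/I/E on L3; bus BusRd; mem=50
  op6 P2: load  L2 → I/I/E on L2; bus BusRd; mem=40
  op7 P1: load  L3 → I/S/S on L3; bus BusRd; mem=50
  op8 P1: store L1 := 78 → I/M/I on L1; bus BusRdX; mem=20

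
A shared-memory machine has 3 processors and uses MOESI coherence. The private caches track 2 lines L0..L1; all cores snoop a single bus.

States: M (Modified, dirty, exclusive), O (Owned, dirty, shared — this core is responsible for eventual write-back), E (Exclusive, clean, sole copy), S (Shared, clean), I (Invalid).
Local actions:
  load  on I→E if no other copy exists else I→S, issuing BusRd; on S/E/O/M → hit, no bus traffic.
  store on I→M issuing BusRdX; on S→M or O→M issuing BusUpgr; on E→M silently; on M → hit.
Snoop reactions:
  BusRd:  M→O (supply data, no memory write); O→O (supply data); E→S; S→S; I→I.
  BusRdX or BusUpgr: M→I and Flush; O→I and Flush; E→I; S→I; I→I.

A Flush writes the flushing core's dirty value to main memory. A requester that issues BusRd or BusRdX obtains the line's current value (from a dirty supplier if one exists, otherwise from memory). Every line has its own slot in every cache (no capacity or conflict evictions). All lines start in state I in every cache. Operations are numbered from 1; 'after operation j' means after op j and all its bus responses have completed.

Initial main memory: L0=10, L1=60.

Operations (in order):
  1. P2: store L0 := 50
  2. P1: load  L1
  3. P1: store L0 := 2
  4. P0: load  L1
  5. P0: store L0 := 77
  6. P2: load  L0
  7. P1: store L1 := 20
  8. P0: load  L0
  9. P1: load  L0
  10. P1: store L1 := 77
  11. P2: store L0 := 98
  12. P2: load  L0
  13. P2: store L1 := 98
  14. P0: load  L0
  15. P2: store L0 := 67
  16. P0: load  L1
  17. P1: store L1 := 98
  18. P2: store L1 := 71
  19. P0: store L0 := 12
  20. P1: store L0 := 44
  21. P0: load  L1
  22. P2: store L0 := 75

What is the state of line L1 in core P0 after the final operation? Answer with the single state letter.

state = S

step 1: P2: store L0 := 50  ⟶  IIM  (L0)  txn=BusRdX  M[L0]=10
step 2: P1: load  L1  ⟶  IEI  (L1)  txn=BusRd  M[L1]=60
step 3: P1: store L0 := 2  ⟶  IMI  (L0)  txn=BusRdX+Flush  M[L0]=50
step 4: P0: load  L1  ⟶  SSI  (L1)  txn=BusRd  M[L1]=60
step 5: P0: store L0 := 77  ⟶  MII  (L0)  txn=BusRdX+Flush  M[L0]=2
step 6: P2: load  L0  ⟶  OIS  (L0)  txn=BusRd  M[L0]=2
step 7: P1: store L1 := 20  ⟶  IMI  (L1)  txn=BusUpgr  M[L1]=60
step 8: P0: load  L0  ⟶  OIS  (L0)  txn=∅  M[L0]=2
step 9: P1: load  L0  ⟶  OSS  (L0)  txn=BusRd  M[L0]=2
step 10: P1: store L1 := 77  ⟶  IMI  (L1)  txn=∅  M[L1]=60
step 11: P2: store L0 := 98  ⟶  IIM  (L0)  txn=BusUpgr+Flush  M[L0]=77
step 12: P2: load  L0  ⟶  IIM  (L0)  txn=∅  M[L0]=77
step 13: P2: store L1 := 98  ⟶  IIM  (L1)  txn=BusRdX+Flush  M[L1]=77
step 14: P0: load  L0  ⟶  SIO  (L0)  txn=BusRd  M[L0]=77
step 15: P2: store L0 := 67  ⟶  IIM  (L0)  txn=BusUpgr  M[L0]=77
step 16: P0: load  L1  ⟶  SIO  (L1)  txn=BusRd  M[L1]=77
step 17: P1: store L1 := 98  ⟶  IMI  (L1)  txn=BusRdX+Flush  M[L1]=98
step 18: P2: store L1 := 71  ⟶  IIM  (L1)  txn=BusRdX+Flush  M[L1]=98
step 19: P0: store L0 := 12  ⟶  MII  (L0)  txn=BusRdX+Flush  M[L0]=67
step 20: P1: store L0 := 44  ⟶  IMI  (L0)  txn=BusRdX+Flush  M[L0]=12
step 21: P0: load  L1  ⟶  SIO  (L1)  txn=BusRd  M[L1]=98
step 22: P2: store L0 := 75  ⟶  IIM  (L0)  txn=BusRdX+Flush  M[L0]=44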